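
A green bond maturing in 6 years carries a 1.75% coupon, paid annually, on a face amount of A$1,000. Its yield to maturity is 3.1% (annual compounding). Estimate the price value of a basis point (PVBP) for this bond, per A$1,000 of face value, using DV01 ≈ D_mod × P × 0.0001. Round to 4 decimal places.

A$0.5158

Periodic yield y = 0.031.
  t   CF        PV=CF/(1+0.031)^t    t·PV
  1        17.50        16.9738        16.9738
  2        17.50        16.4634        32.9269
  3        17.50        15.9684        47.9053
  4        17.50        15.4883        61.9531
  5        17.50        15.0226        75.1129
  6     1,017.50       847.1931     5,083.1588
  Σ                    927.1097     5,318.0308
P = 927.1097; D_Mac = 5.73614 yrs; D_mod = 5.56367 yrs.
DV01 ≈ 5.56367 × 927.1097 × 0.0001 = 0.515813.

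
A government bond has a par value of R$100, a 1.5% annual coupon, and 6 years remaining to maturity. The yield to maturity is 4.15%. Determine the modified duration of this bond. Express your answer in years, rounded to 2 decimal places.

5.53 years

Periodic yield y = 0.0415. First find Macaulay duration:
  t   CF        PV=CF/(1+0.0415)^t    t·PV
  1         1.50         1.4402         1.4402
  2         1.50         1.3828         2.7657
  3         1.50         1.3277         3.9832
  4         1.50         1.2748         5.0993
  5         1.50         1.2240         6.1202
  6       101.50        79.5262       477.1574
  Σ                     86.1759       496.5661
P = 86.1759; Macaulay duration = 496.5661 / 86.1759 = 5.76224 years.
Modified duration = D_Mac / (1 + y) = 5.76224 / 1.0415 = 5.53263 years.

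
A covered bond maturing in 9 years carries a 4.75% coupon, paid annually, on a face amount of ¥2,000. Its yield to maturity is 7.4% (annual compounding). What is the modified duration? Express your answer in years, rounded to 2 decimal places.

6.85 years

Periodic yield y = 0.074. First find Macaulay duration:
  t   CF        PV=CF/(1+0.074)^t    t·PV
  1        95.00        88.4544        88.4544
  2        95.00        82.3598       164.7195
  3        95.00        76.6851       230.0552
  4        95.00        71.4014       285.6054
  5        95.00        66.4817       332.4086
  6        95.00        61.9010       371.4062
  7        95.00        57.6360       403.4518
  8        95.00        53.6648       429.3182
  9     2,095.00     1,101.9084     9,917.1756
  Σ                  1,660.4925    12,222.5950
P = 1,660.4925; Macaulay duration = 12,222.5950 / 1,660.4925 = 7.36083 years.
Modified duration = D_Mac / (1 + y) = 7.36083 / 1.074 = 6.85365 years.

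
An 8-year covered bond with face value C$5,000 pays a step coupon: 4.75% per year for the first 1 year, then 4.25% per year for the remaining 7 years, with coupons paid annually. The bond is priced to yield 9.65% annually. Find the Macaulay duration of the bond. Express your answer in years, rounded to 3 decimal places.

Periodic yield y = 0.0965. Discount each cash flow and weight by its year:
  t   CF        PV=CF/(1+0.0965)^t    t·PV
  1       237.50       216.5983       216.5983
  2       212.50       176.7428       353.4855
  3       212.50       161.1881       483.5644
  4       212.50       147.0024       588.0096
  5       212.50       134.0651       670.3255
  6       212.50       122.2664       733.5984
  7       212.50       111.5061       780.5424
  8     5,212.50     2,494.4625    19,955.7000
  Σ                  3,563.8316    23,781.8241
Price P = Σ PV = 3,563.8316.
Macaulay duration = Σ(t·PV) / P = 23,781.8241 / 3,563.8316 = 6.67311 years.

6.673 years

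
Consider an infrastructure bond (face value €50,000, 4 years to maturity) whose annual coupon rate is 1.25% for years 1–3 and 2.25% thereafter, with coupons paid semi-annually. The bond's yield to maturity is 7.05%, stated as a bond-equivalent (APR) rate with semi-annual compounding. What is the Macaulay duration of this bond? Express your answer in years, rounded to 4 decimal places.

Periodic yield y = 0.03525. Discount each cash flow and weight by its period:
  t   CF        PV=CF/(1+0.03525)^t    t·PV
  1       312.50       301.8595       301.8595
  2       312.50       291.5812       583.1624
  3       312.50       281.6529       844.9588
  4       312.50       272.0627     1,088.2510
  5       312.50       262.7991     1,313.9954
  6       312.50       253.8508     1,523.1050
  7       562.50       441.3731     3,089.6116
  8    50,562.50    38,323.6289   306,589.0308
  Σ                 40,428.8082   315,333.9745
Price P = Σ PV = 40,428.8082.
Macaulay duration = Σ(t·PV) / P = 315,333.9745 / 40,428.8082 = 7.79973 half-year periods.
In years: 7.79973 / 2 = 3.89987 years.

3.8999 years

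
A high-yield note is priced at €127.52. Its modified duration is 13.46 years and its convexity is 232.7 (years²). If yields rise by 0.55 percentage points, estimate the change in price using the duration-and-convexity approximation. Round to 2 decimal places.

Duration effect: -D_mod·Δy = -13.46 × (+0.0055) = -0.074030
Convexity effect: ½·C·(Δy)² = 0.5 × 232.7 × (0.0055)² = +0.0035195875
ΔP/P ≈ -0.074030 + 0.0035195875 = -0.0705104125
ΔP ≈ 127.52 × (-0.0705104125) = -8.991487802.

-€8.99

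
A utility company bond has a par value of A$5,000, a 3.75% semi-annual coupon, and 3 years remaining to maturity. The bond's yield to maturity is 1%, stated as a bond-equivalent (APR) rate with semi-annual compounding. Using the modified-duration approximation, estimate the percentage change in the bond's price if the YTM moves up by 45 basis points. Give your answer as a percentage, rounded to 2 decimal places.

-1.29%

Periodic yield y = 0.005. Modified duration first:
  t   CF        PV=CF/(1+0.005)^t    t·PV
  1        93.75        93.2836        93.2836
  2        93.75        92.8195       185.6390
  3        93.75        92.3577       277.0731
  4        93.75        91.8982       367.5928
  5        93.75        91.4410       457.2050
  6     5,093.75     4,943.5765    29,661.4588
  Σ                  5,405.3764    31,042.2522
P = 5,405.3764; D_Mac = 5.74285 half-year periods = 2.87142 yrs; D_mod = 2.87142/(1+0.005) = 2.85714 yrs.
ΔP/P ≈ -D_mod · Δy = -2.85714 × (+0.0045) = -0.012857 = -1.2857%.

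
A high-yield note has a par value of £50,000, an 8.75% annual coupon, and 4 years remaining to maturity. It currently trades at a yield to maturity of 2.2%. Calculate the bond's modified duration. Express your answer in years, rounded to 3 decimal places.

3.517 years

Periodic yield y = 0.022. First find Macaulay duration:
  t   CF        PV=CF/(1+0.022)^t    t·PV
  1     4,375.00     4,280.8219     4,280.8219
  2     4,375.00     4,188.6712     8,377.3423
  3     4,375.00     4,098.5041    12,295.5122
  4    54,375.00    49,842.0259   199,368.1037
  Σ                 62,410.0231   224,321.7801
P = 62,410.0231; Macaulay duration = 224,321.7801 / 62,410.0231 = 3.59432 years.
Modified duration = D_Mac / (1 + y) = 3.59432 / 1.022 = 3.51695 years.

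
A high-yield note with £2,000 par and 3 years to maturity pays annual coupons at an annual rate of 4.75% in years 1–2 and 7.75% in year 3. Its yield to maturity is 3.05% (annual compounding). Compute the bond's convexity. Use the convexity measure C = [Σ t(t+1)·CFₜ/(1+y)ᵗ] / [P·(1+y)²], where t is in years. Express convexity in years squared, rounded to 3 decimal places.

10.662

With y = 0.0305:
  t   CF        PV=CF/(1+0.0305)^t    t·PV        t(t+1)·PV
  1        95.00        92.1883        92.1883         184.3765
  2        95.00        89.4597       178.9195         536.7584
  3     2,155.00     1,969.2610     5,907.7831      23,631.1323
  Σ                  2,150.9090     6,178.8908      24,352.2673
P = 2,150.9090.
Convexity = Σ t(t+1)·PV / [P·(1+y)²] = 24,352.2673 / (2,150.9090 × 1.061930) = 10.66158.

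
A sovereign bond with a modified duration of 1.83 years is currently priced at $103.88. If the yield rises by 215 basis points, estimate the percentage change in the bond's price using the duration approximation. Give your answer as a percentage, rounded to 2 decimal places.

-3.93%

Duration approximation: ΔP/P ≈ -D_mod · Δy = -1.83 × (+0.0215) = -0.039345.
As a percentage: -3.9345%.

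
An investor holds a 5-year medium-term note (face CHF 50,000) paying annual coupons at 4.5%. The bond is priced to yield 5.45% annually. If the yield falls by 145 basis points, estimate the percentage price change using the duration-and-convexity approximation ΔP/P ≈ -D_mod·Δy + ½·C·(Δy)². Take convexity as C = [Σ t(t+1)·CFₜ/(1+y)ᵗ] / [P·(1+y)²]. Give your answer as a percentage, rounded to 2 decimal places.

With y = 0.0545:
  t   CF        PV=CF/(1+0.0545)^t    t·PV        t(t+1)·PV
  1     2,250.00     2,133.7127     2,133.7127       4,267.4253
  2     2,250.00     2,023.4354     4,046.8709      12,140.6126
  3     2,250.00     1,918.8577     5,756.5731      23,026.2922
  4     2,250.00     1,819.6849     7,278.7394      36,393.6972
  5    52,250.00    40,073.1401   200,365.7003   1,202,194.2021
  Σ                 47,968.8307   219,581.5964   1,278,022.2294
P = 47,968.8307; D_Mac = 4.57759 yrs; D_mod = 4.34100 yrs; C = 23.95996.
Duration effect: -4.34100 × (-0.0145) = +0.062945
Convexity effect: 0.5 × 23.95996 × (-0.0145)² = +0.0025188
ΔP/P ≈ +0.062945 + 0.0025188 = +0.065463 = +6.5463%.

+6.55%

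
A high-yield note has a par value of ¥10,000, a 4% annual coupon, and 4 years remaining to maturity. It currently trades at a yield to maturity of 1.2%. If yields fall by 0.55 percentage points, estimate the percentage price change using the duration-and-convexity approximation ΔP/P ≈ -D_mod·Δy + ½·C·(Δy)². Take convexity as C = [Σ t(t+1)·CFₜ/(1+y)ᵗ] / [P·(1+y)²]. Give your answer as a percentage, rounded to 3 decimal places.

With y = 0.012:
  t   CF        PV=CF/(1+0.012)^t    t·PV        t(t+1)·PV
  1       400.00       395.2569       395.2569         790.5138
  2       400.00       390.5701       781.1402       2,343.4205
  3       400.00       385.9388     1,157.8164       4,631.2657
  4    10,400.00     9,915.4240    39,661.6959     198,308.4796
  Σ                 11,087.1898    41,995.9094     206,073.6796
P = 11,087.1898; D_Mac = 3.78779 yrs; D_mod = 3.74287 yrs; C = 18.14847.
Duration effect: -3.74287 × (-0.0055) = +0.020586
Convexity effect: 0.5 × 18.14847 × (-0.0055)² = +0.0002745
ΔP/P ≈ +0.020586 + 0.0002745 = +0.020860 = +2.0860%.

+2.086%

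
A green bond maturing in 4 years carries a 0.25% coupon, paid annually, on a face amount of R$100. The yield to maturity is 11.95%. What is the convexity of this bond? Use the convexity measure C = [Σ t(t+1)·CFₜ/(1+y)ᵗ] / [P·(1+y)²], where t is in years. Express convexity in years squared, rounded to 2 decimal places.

15.86

With y = 0.1195:
  t   CF        PV=CF/(1+0.1195)^t    t·PV        t(t+1)·PV
  1         0.25         0.2233         0.2233           0.4466
  2         0.25         0.1995         0.3990           1.1969
  3         0.25         0.1782         0.5346           2.1382
  4       100.25        63.8246       255.2983       1,276.4917
  Σ                     64.4256       256.4552       1,280.2734
P = 64.4256.
Convexity = Σ t(t+1)·PV / [P·(1+y)²] = 1,280.2734 / (64.4256 × 1.253280) = 15.85610.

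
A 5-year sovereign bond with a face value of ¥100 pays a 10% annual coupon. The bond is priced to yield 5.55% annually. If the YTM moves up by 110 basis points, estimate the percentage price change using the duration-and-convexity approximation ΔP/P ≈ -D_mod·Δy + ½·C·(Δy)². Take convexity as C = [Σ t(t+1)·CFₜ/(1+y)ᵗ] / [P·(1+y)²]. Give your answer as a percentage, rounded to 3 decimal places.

-4.293%

With y = 0.0555:
  t   CF        PV=CF/(1+0.0555)^t    t·PV        t(t+1)·PV
  1        10.00         9.4742         9.4742          18.9484
  2        10.00         8.9760        17.9520          53.8561
  3        10.00         8.5040        25.5121         102.0485
  4        10.00         8.0569        32.2275         161.1377
  5       110.00        83.9656       419.8281       2,518.9686
  Σ                    118.9767       504.9940       2,854.9592
P = 118.9767; D_Mac = 4.24448 yrs; D_mod = 4.02129 yrs; C = 21.53879.
Duration effect: -4.02129 × (+0.011) = -0.044234
Convexity effect: 0.5 × 21.53879 × (0.011)² = +0.0013031
ΔP/P ≈ -0.044234 + 0.0013031 = -0.042931 = -4.2931%.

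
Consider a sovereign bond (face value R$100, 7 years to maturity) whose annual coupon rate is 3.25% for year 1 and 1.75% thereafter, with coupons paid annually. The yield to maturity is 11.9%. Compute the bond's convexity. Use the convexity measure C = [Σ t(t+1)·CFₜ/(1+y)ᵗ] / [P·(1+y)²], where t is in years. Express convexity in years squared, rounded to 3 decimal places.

With y = 0.119:
  t   CF        PV=CF/(1+0.119)^t    t·PV        t(t+1)·PV
  1         3.25         2.9044         2.9044           5.8088
  2         1.75         1.3976         2.7952           8.3855
  3         1.75         1.2490         3.7469          14.9875
  4         1.75         1.1161         4.4646          22.3228
  5         1.75         0.9974         4.9872          29.9233
  6         1.75         0.8914         5.3482          37.4375
  7       101.75        46.3152       324.2066       2,593.6528
  Σ                     54.8711       348.4530       2,712.5181
P = 54.8711.
Convexity = Σ t(t+1)·PV / [P·(1+y)²] = 2,712.5181 / (54.8711 × 1.252161) = 39.47924.

39.479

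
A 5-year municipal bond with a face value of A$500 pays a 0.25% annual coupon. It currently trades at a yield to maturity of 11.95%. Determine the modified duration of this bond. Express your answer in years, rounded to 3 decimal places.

4.435 years

Periodic yield y = 0.1195. First find Macaulay duration:
  t   CF        PV=CF/(1+0.1195)^t    t·PV
  1         1.25         1.1166         1.1166
  2         1.25         0.9974         1.9948
  3         1.25         0.8909         2.6728
  4         1.25         0.7958         3.1833
  5       501.25       285.0584     1,425.2922
  Σ                    288.8591     1,434.2595
P = 288.8591; Macaulay duration = 1,434.2595 / 288.8591 = 4.96526 years.
Modified duration = D_Mac / (1 + y) = 4.96526 / 1.1195 = 4.43524 years.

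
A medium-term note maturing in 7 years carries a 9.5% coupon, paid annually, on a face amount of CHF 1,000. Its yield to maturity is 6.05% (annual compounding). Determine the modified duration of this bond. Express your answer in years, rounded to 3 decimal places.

5.246 years

Periodic yield y = 0.0605. First find Macaulay duration:
  t   CF        PV=CF/(1+0.0605)^t    t·PV
  1        95.00        89.5804        89.5804
  2        95.00        84.4700       168.9399
  3        95.00        79.6511       238.9532
  4        95.00        75.1071       300.4283
  5        95.00        70.8223       354.1117
  6        95.00        66.7820       400.6921
  7     1,095.00       725.8375     5,080.8626
  Σ                  1,192.2504     6,633.5682
P = 1,192.2504; Macaulay duration = 6,633.5682 / 1,192.2504 = 5.56391 years.
Modified duration = D_Mac / (1 + y) = 5.56391 / 1.0605 = 5.24649 years.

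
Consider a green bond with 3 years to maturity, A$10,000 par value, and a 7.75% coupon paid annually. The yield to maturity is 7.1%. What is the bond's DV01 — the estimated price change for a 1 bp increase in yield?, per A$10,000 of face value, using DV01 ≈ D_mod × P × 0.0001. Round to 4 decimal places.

A$2.6506

Periodic yield y = 0.071.
  t   CF        PV=CF/(1+0.071)^t    t·PV
  1       775.00       723.6228       723.6228
  2       775.00       675.6515     1,351.3030
  3    10,775.00     8,770.9951    26,312.9852
  Σ                 10,170.2694    28,387.9110
P = 10,170.2694; D_Mac = 2.79126 yrs; D_mod = 2.60622 yrs.
DV01 ≈ 2.60622 × 10,170.2694 × 0.0001 = 2.650599.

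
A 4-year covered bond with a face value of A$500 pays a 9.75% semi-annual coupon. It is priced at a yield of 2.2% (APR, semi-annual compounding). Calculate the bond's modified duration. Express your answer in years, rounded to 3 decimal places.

3.449 years

Periodic yield y = 0.011. First find Macaulay duration:
  t   CF        PV=CF/(1+0.011)^t    t·PV
  1       24.375        24.1098        24.1098
  2       24.375        23.8475        47.6949
  3       24.375        23.5880        70.7640
  4       24.375        23.3314        93.3254
  5       24.375        23.0775       115.3875
  6       24.375        22.8264       136.9585
  7       24.375        22.5781       158.0464
  8      524.375       480.4329     3,843.4631
  Σ                    643.7915     4,489.7497
P = 643.7915; Macaulay duration = 4,489.7497 / 643.7915 = 6.97392 half-year periods = 3.48696 years.
Modified duration = D_Mac / (1 + y) = 3.48696 / 1.011 = 3.44902 years.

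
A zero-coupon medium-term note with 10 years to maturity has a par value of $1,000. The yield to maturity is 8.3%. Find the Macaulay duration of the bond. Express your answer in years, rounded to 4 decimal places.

10.0000 years

A zero-coupon bond has a single cash flow at maturity, so its Macaulay duration equals its maturity: 10 years.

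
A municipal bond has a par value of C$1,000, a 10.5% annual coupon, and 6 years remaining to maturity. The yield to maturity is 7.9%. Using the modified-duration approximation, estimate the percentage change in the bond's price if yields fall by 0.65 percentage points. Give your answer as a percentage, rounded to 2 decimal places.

Periodic yield y = 0.079. Modified duration first:
  t   CF        PV=CF/(1+0.079)^t    t·PV
  1       105.00        97.3123        97.3123
  2       105.00        90.1875       180.3750
  3       105.00        83.5843       250.7530
  4       105.00        77.4646       309.8586
  5       105.00        71.7930       358.9650
  6     1,105.00       700.2185     4,201.3113
  Σ                  1,120.5604     5,398.5752
P = 1,120.5604; D_Mac = 4.81775 yrs; D_mod = 4.81775/(1+0.079) = 4.46501 yrs.
ΔP/P ≈ -D_mod · Δy = -4.46501 × (-0.0065) = +0.029023 = +2.9023%.

+2.90%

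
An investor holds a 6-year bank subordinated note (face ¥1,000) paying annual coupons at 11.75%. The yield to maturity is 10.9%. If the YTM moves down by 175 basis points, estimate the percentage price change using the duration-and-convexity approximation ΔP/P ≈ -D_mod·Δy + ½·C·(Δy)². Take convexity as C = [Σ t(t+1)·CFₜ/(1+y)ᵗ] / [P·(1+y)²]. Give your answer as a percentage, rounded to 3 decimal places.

With y = 0.109:
  t   CF        PV=CF/(1+0.109)^t    t·PV        t(t+1)·PV
  1       117.50       105.9513       105.9513         211.9026
  2       117.50        95.5377       191.0754         573.2262
  3       117.50        86.1476       258.4428       1,033.7713
  4       117.50        77.6804       310.7218       1,553.6088
  5       117.50        70.0455       350.2274       2,101.3645
  6     1,117.50       600.7009     3,604.2052      25,229.4362
  Σ                  1,036.0634     4,820.6239      30,703.3096
P = 1,036.0634; D_Mac = 4.65283 yrs; D_mod = 4.19552 yrs; C = 24.09549.
Duration effect: -4.19552 × (-0.0175) = +0.073422
Convexity effect: 0.5 × 24.09549 × (-0.0175)² = +0.0036896
ΔP/P ≈ +0.073422 + 0.0036896 = +0.077111 = +7.7111%.

+7.711%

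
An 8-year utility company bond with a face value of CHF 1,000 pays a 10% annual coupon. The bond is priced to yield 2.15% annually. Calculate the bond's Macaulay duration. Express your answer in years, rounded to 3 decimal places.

Periodic yield y = 0.0215. Discount each cash flow and weight by its year:
  t   CF        PV=CF/(1+0.0215)^t    t·PV
  1       100.00        97.8953        97.8953
  2       100.00        95.8348       191.6696
  3       100.00        93.8177       281.4532
  4       100.00        91.8431       367.3724
  5       100.00        89.9100       449.5502
  6       100.00        88.0177       528.1059
  7       100.00        86.1651       603.1557
  8     1,100.00       927.8670     7,422.9358
  Σ                  1,571.3506     9,942.1380
Price P = Σ PV = 1,571.3506.
Macaulay duration = Σ(t·PV) / P = 9,942.1380 / 1,571.3506 = 6.32713 years.

6.327 years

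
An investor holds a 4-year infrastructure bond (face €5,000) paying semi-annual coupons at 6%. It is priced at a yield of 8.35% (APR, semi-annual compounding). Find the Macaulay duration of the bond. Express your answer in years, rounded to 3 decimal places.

3.596 years

Periodic yield y = 0.04175. Discount each cash flow and weight by its period:
  t   CF        PV=CF/(1+0.04175)^t    t·PV
  1       150.00       143.9885       143.9885
  2       150.00       138.2179       276.4358
  3       150.00       132.6786       398.0357
  4       150.00       127.3612       509.4449
  5       150.00       122.2570       611.2850
  6       150.00       117.3573       704.1440
  7       150.00       112.6540       788.5781
  8     5,150.00     3,712.7795    29,702.2359
  Σ                  4,607.2940    33,134.1478
Price P = Σ PV = 4,607.2940.
Macaulay duration = Σ(t·PV) / P = 33,134.1478 / 4,607.2940 = 7.19167 half-year periods.
In years: 7.19167 / 2 = 3.59584 years.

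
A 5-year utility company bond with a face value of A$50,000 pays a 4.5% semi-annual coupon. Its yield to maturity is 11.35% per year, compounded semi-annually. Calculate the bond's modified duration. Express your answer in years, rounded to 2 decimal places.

4.20 years

Periodic yield y = 0.05675. First find Macaulay duration:
  t   CF        PV=CF/(1+0.05675)^t    t·PV
  1     1,125.00     1,064.5848     1,064.5848
  2     1,125.00     1,007.4141     2,014.8281
  3     1,125.00       953.3135     2,859.9406
  4     1,125.00       902.1183     3,608.4732
  5     1,125.00       853.6724     4,268.3620
  6     1,125.00       807.8282     4,846.9689
  7     1,125.00       764.4458     5,351.1209
  8     1,125.00       723.3933     5,787.1462
  9     1,125.00       684.5453     6,160.9080
  10   51,125.00    29,438.1664   294,381.6641
  Σ                 37,199.4821   330,343.9969
P = 37,199.4821; Macaulay duration = 330,343.9969 / 37,199.4821 = 8.88034 half-year periods = 4.44017 years.
Modified duration = D_Mac / (1 + y) = 4.44017 / 1.05675 = 4.20172 years.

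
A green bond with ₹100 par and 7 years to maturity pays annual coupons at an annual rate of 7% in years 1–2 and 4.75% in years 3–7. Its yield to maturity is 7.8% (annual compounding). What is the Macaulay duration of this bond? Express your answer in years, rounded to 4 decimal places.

Periodic yield y = 0.078. Discount each cash flow and weight by its year:
  t   CF        PV=CF/(1+0.078)^t    t·PV
  1         7.00         6.4935         6.4935
  2         7.00         6.0237        12.0473
  3         4.75         3.7917        11.3752
  4         4.75         3.5174        14.0695
  5         4.75         3.2629        16.3144
  6         4.75         3.0268        18.1607
  7       104.75        61.9188       433.4318
  Σ                     88.0347       511.8923
Price P = Σ PV = 88.0347.
Macaulay duration = Σ(t·PV) / P = 511.8923 / 88.0347 = 5.81466 years.

5.8147 years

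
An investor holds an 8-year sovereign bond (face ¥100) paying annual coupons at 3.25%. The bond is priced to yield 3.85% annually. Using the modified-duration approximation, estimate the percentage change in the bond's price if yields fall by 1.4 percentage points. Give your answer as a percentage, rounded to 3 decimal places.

Periodic yield y = 0.0385. Modified duration first:
  t   CF        PV=CF/(1+0.0385)^t    t·PV
  1         3.25         3.1295         3.1295
  2         3.25         3.0135         6.0270
  3         3.25         2.9018         8.7053
  4         3.25         2.7942        11.1768
  5         3.25         2.6906        13.4531
  6         3.25         2.5909        15.5452
  7         3.25         2.4948        17.4637
  8       103.25        76.3199       610.5596
  Σ                     95.9352       686.0601
P = 95.9352; D_Mac = 7.15129 yrs; D_mod = 7.15129/(1+0.0385) = 6.88617 yrs.
ΔP/P ≈ -D_mod · Δy = -6.88617 × (-0.014) = +0.096406 = +9.6406%.

+9.641%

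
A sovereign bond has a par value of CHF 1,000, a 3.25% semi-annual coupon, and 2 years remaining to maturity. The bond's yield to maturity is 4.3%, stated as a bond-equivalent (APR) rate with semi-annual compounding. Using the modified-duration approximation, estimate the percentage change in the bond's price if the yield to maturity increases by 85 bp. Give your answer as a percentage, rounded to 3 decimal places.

-1.624%

Periodic yield y = 0.0215. Modified duration first:
  t   CF        PV=CF/(1+0.0215)^t    t·PV
  1        16.25        15.9080        15.9080
  2        16.25        15.5732        31.1463
  3        16.25        15.2454        45.7361
  4     1,016.25       933.3555     3,733.4219
  Σ                    980.0820     3,826.2123
P = 980.0820; D_Mac = 3.90397 half-year periods = 1.95199 yrs; D_mod = 1.95199/(1+0.0215) = 1.91090 yrs.
ΔP/P ≈ -D_mod · Δy = -1.91090 × (+0.0085) = -0.016243 = -1.6243%.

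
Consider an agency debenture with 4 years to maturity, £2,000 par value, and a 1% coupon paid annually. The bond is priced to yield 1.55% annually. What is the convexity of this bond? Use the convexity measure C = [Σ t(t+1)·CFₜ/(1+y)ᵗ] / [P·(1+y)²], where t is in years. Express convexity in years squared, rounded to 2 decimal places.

19.01

With y = 0.0155:
  t   CF        PV=CF/(1+0.0155)^t    t·PV        t(t+1)·PV
  1        20.00        19.6947        19.6947          39.3895
  2        20.00        19.3941        38.7882         116.3647
  3        20.00        19.0981        57.2943         229.1772
  4     2,020.00     1,899.4666     7,597.8663      37,989.3317
  Σ                  1,957.6535     7,713.6436      38,374.2632
P = 1,957.6535.
Convexity = Σ t(t+1)·PV / [P·(1+y)²] = 38,374.2632 / (1,957.6535 × 1.031240) = 19.00835.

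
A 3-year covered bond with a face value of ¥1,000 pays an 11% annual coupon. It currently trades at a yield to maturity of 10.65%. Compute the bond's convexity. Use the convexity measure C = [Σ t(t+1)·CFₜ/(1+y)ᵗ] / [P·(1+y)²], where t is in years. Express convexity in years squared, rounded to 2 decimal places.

With y = 0.1065:
  t   CF        PV=CF/(1+0.1065)^t    t·PV        t(t+1)·PV
  1       110.00        99.4126        99.4126         198.8251
  2       110.00        89.8442       179.6883         539.0650
  3     1,110.00       819.3486     2,458.0458       9,832.1834
  Σ                  1,008.6053     2,737.1467      10,570.0735
P = 1,008.6053.
Convexity = Σ t(t+1)·PV / [P·(1+y)²] = 10,570.0735 / (1,008.6053 × 1.224342) = 8.55961.

8.56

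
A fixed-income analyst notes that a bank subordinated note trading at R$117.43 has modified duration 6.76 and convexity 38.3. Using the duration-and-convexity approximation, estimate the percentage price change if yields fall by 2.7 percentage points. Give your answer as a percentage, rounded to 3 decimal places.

Duration effect: -D_mod·Δy = -6.76 × (-0.027) = +0.182520
Convexity effect: ½·C·(Δy)² = 0.5 × 38.3 × (-0.027)² = +0.01396035
ΔP/P ≈ +0.182520 + 0.01396035 = +0.19648035
= +19.648035%.

+19.648%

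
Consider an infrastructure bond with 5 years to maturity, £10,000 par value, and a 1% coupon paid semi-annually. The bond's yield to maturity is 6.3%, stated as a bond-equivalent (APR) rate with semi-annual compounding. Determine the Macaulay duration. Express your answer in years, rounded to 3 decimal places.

Periodic yield y = 0.0315. Discount each cash flow and weight by its period:
  t   CF        PV=CF/(1+0.0315)^t    t·PV
  1        50.00        48.4731        48.4731
  2        50.00        46.9928        93.9856
  3        50.00        45.5578       136.6733
  4        50.00        44.1665       176.6660
  5        50.00        42.8178       214.0888
  6        50.00        41.5102       249.0611
  7        50.00        40.2425       281.6978
  8        50.00        39.0136       312.1089
  9        50.00        37.8222       340.3999
  10   10,050.00     7,370.1061    73,701.0608
  Σ                  7,756.7026    75,554.2152
Price P = Σ PV = 7,756.7026.
Macaulay duration = Σ(t·PV) / P = 75,554.2152 / 7,756.7026 = 9.74051 half-year periods.
In years: 9.74051 / 2 = 4.87025 years.

4.870 years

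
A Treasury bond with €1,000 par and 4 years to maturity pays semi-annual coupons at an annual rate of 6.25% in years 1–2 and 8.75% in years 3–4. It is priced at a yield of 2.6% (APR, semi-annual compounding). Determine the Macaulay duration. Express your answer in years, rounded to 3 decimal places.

Periodic yield y = 0.013. Discount each cash flow and weight by its period:
  t   CF        PV=CF/(1+0.013)^t    t·PV
  1        31.25        30.8490        30.8490
  2        31.25        30.4531        60.9061
  3        31.25        30.0623        90.1868
  4        31.25        29.6765       118.7059
  5        43.75        41.0139       205.0694
  6        43.75        40.4875       242.9252
  7        43.75        39.9680       279.7757
  8     1,043.75       941.2845     7,530.2763
  Σ                  1,183.7947     8,558.6944
Price P = Σ PV = 1,183.7947.
Macaulay duration = Σ(t·PV) / P = 8,558.6944 / 1,183.7947 = 7.22988 half-year periods.
In years: 7.22988 / 2 = 3.61494 years.

3.615 years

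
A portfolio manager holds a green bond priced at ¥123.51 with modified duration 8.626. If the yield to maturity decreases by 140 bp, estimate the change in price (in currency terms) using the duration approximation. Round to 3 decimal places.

Duration approximation: ΔP/P ≈ -D_mod · Δy = -8.626 × (-0.014) = +0.120764.
ΔP ≈ 123.51 × (+0.120764) = +14.91556164.

+¥14.916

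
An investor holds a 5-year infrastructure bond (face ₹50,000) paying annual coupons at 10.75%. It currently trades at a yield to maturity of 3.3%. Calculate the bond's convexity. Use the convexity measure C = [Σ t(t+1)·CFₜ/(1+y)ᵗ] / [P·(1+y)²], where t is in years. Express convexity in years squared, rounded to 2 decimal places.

With y = 0.033:
  t   CF        PV=CF/(1+0.033)^t    t·PV        t(t+1)·PV
  1     5,375.00     5,203.2914     5,203.2914      10,406.5828
  2     5,375.00     5,037.0681    10,074.1363      30,222.4088
  3     5,375.00     4,876.1550    14,628.4651      58,513.8602
  4     5,375.00     4,720.3824    18,881.5296      94,407.6480
  5    55,375.00    47,077.3634   235,386.8169   1,412,320.9012
  Σ                 66,914.2603   284,174.2392   1,605,871.4010
P = 66,914.2603.
Convexity = Σ t(t+1)·PV / [P·(1+y)²] = 1,605,871.4010 / (66,914.2603 × 1.067089) = 22.49010.

22.49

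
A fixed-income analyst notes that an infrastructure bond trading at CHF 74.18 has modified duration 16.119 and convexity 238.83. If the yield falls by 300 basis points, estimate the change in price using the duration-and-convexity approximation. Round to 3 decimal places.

Duration effect: -D_mod·Δy = -16.119 × (-0.03) = +0.483570
Convexity effect: ½·C·(Δy)² = 0.5 × 238.83 × (-0.03)² = +0.1074735
ΔP/P ≈ +0.483570 + 0.1074735 = +0.5910435
ΔP ≈ 74.18 × (+0.5910435) = +43.84360683.

+CHF 43.844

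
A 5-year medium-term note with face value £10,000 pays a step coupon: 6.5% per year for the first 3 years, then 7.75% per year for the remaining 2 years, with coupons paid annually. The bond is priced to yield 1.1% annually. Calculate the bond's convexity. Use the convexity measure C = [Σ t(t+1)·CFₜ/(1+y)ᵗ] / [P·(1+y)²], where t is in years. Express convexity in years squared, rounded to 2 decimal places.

With y = 0.011:
  t   CF        PV=CF/(1+0.011)^t    t·PV        t(t+1)·PV
  1       650.00       642.9278       642.9278       1,285.8556
  2       650.00       635.9325     1,271.8651       3,815.5952
  3       650.00       629.0134     1,887.0402       7,548.1607
  4       775.00       741.8175     2,967.2700      14,836.3502
  5    10,775.00    10,201.4405    51,007.2025     306,043.2150
  Σ                 12,851.1317    57,776.3056     333,529.1767
P = 12,851.1317.
Convexity = Σ t(t+1)·PV / [P·(1+y)²] = 333,529.1767 / (12,851.1317 × 1.022121) = 25.39160.

25.39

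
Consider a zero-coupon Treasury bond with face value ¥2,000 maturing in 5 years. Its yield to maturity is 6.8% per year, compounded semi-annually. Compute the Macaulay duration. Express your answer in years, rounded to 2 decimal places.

5.00 years

A zero-coupon bond has a single cash flow at maturity, so its Macaulay duration equals its maturity: 5 years.
(Equivalently: 10 semi-annual periods ÷ 2 = 5 years.)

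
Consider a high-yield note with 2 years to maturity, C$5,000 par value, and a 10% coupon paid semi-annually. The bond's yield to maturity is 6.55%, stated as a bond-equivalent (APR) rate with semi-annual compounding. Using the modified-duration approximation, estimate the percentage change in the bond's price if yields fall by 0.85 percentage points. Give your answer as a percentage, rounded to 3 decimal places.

+1.536%

Periodic yield y = 0.03275. Modified duration first:
  t   CF        PV=CF/(1+0.03275)^t    t·PV
  1       250.00       242.0721       242.0721
  2       250.00       234.3957       468.7914
  3       250.00       226.9627       680.8880
  4     5,250.00     4,615.0721    18,460.2883
  Σ                  5,318.5026    19,852.0398
P = 5,318.5026; D_Mac = 3.73264 half-year periods = 1.86632 yrs; D_mod = 1.86632/(1+0.03275) = 1.80713 yrs.
ΔP/P ≈ -D_mod · Δy = -1.80713 × (-0.0085) = +0.015361 = +1.5361%.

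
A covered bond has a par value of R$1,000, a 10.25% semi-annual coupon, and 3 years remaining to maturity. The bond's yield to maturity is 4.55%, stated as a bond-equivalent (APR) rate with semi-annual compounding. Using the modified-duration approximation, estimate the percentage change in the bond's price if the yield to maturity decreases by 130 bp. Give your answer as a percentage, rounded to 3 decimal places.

+3.413%

Periodic yield y = 0.02275. Modified duration first:
  t   CF        PV=CF/(1+0.02275)^t    t·PV
  1        51.25        50.1100        50.1100
  2        51.25        48.9954        97.9907
  3        51.25        47.9055       143.7165
  4        51.25        46.8399       187.3596
  5        51.25        45.7980       228.9900
  6     1,051.25       918.5210     5,511.1259
  Σ                  1,158.1697     6,219.2926
P = 1,158.1697; D_Mac = 5.36993 half-year periods = 2.68497 yrs; D_mod = 2.68497/(1+0.02275) = 2.62524 yrs.
ΔP/P ≈ -D_mod · Δy = -2.62524 × (-0.013) = +0.034128 = +3.4128%.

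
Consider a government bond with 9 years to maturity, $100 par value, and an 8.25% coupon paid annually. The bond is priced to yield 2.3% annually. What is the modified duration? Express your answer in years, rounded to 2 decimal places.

6.98 years

Periodic yield y = 0.023. First find Macaulay duration:
  t   CF        PV=CF/(1+0.023)^t    t·PV
  1         8.25         8.0645         8.0645
  2         8.25         7.8832        15.7664
  3         8.25         7.7060        23.1179
  4         8.25         7.5327        30.1309
  5         8.25         7.3634        36.8168
  6         8.25         7.1978        43.1868
  7         8.25         7.0360        49.2519
  8         8.25         6.8778        55.0223
  9       108.25        88.2160       793.9437
  Σ                    147.8773     1,055.3012
P = 147.8773; Macaulay duration = 1,055.3012 / 147.8773 = 7.13633 years.
Modified duration = D_Mac / (1 + y) = 7.13633 / 1.023 = 6.97588 years.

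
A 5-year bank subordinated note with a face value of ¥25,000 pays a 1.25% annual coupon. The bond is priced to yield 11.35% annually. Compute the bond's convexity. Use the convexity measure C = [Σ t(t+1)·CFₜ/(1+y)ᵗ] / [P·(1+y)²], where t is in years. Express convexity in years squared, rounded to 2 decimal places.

23.17

With y = 0.1135:
  t   CF        PV=CF/(1+0.1135)^t    t·PV        t(t+1)·PV
  1       312.50       280.6466       280.6466         561.2932
  2       312.50       252.0401       504.0801       1,512.2404
  3       312.50       226.3494       679.0482       2,716.1929
  4       312.50       203.2774       813.1097       4,065.5484
  5    25,312.50    14,787.1315    73,935.6573     443,613.9437
  Σ                 15,749.4450    76,212.5419     452,469.2185
P = 15,749.4450.
Convexity = Σ t(t+1)·PV / [P·(1+y)²] = 452,469.2185 / (15,749.4450 × 1.239882) = 23.17092.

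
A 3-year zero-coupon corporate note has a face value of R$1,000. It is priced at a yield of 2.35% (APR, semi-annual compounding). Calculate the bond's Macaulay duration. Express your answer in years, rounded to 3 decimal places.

3.000 years

A zero-coupon bond has a single cash flow at maturity, so its Macaulay duration equals its maturity: 3 years.
(Equivalently: 6 semi-annual periods ÷ 2 = 3 years.)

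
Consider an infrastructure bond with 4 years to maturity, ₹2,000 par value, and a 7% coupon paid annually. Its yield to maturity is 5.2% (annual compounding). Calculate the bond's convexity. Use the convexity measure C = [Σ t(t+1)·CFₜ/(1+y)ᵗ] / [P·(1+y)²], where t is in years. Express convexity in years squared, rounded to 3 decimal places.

15.893

With y = 0.052:
  t   CF        PV=CF/(1+0.052)^t    t·PV        t(t+1)·PV
  1       140.00       133.0798       133.0798         266.1597
  2       140.00       126.5018       253.0035         759.0105
  3       140.00       120.2488       360.7465       1,442.9858
  4     2,140.00     1,747.2330     6,988.9318      34,944.6592
  Σ                  2,127.0634     7,735.7617      37,412.8153
P = 2,127.0634.
Convexity = Σ t(t+1)·PV / [P·(1+y)²] = 37,412.8153 / (2,127.0634 × 1.106704) = 15.89309.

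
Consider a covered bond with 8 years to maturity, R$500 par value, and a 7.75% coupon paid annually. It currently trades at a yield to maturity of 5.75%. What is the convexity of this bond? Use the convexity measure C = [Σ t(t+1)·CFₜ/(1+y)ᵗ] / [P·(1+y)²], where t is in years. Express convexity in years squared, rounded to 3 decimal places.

With y = 0.0575:
  t   CF        PV=CF/(1+0.0575)^t    t·PV        t(t+1)·PV
  1        38.75        36.6430        36.6430          73.2861
  2        38.75        34.6506        69.3012         207.9037
  3        38.75        32.7665        98.2996         393.1985
  4        38.75        30.9849       123.9396         619.6981
  5        38.75        29.3001       146.5007         879.0045
  6        38.75        27.7070       166.2420       1,163.6939
  7        38.75        26.2005       183.4033       1,467.2263
  8       538.75       344.4643     2,755.7148      24,801.4328
  Σ                    562.7170     3,580.0443      29,605.4438
P = 562.7170.
Convexity = Σ t(t+1)·PV / [P·(1+y)²] = 29,605.4438 / (562.7170 × 1.118306) = 47.04579.

47.046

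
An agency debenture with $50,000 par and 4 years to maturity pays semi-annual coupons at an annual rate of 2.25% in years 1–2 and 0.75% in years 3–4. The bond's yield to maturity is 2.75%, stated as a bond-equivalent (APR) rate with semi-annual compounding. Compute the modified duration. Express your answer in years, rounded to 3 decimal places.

3.811 years

Periodic yield y = 0.01375. First find Macaulay duration:
  t   CF        PV=CF/(1+0.01375)^t    t·PV
  1       562.50       554.8705       554.8705
  2       562.50       547.3445     1,094.6891
  3       562.50       539.9206     1,619.7619
  4       562.50       532.5974     2,130.3897
  5       187.50       175.1245       875.6226
  6       187.50       172.7492     1,036.4953
  7       187.50       170.4061     1,192.8429
  8    50,187.50    44,993.3806   359,947.0444
  Σ                 47,686.3935   368,451.7163
P = 47,686.3935; Macaulay duration = 368,451.7163 / 47,686.3935 = 7.72656 half-year periods = 3.86328 years.
Modified duration = D_Mac / (1 + y) = 3.86328 / 1.01375 = 3.81088 years.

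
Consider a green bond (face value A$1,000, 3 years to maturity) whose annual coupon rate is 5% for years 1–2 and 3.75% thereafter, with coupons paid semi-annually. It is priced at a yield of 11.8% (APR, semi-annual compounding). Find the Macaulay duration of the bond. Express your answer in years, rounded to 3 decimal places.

2.803 years

Periodic yield y = 0.059. Discount each cash flow and weight by its period:
  t   CF        PV=CF/(1+0.059)^t    t·PV
  1        25.00        23.6072        23.6072
  2        25.00        22.2920        44.5839
  3        25.00        21.0500        63.1500
  4        25.00        19.8772        79.5090
  5        18.75        14.0774        70.3868
  6     1,018.75       722.2572     4,333.5430
  Σ                    823.1609     4,614.7799
Price P = Σ PV = 823.1609.
Macaulay duration = Σ(t·PV) / P = 4,614.7799 / 823.1609 = 5.60617 half-year periods.
In years: 5.60617 / 2 = 2.80308 years.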